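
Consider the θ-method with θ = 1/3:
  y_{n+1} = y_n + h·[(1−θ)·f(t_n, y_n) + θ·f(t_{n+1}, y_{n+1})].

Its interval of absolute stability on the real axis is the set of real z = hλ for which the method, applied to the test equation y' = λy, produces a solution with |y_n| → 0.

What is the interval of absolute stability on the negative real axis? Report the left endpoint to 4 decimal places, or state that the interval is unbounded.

On y'=λy, z=hλ:
  y_{n+1} = y_n + z·[2/3·y_n + 1/3·y_{n+1}] ⇒ (1 − 1/3z)y_{n+1} = (1 + 2/3z)y_n
  so R(z) = (1 + 2/3z)/(1 − 1/3z).

Solve |R(x)|<1 on ℝ⁻.
x=-1.36: |R|=0.0642
R=−1: 1+2/3x = −1+1/3x ⇒ -1/3x=2 ⇒ x=2/(-1/3)=-6.0000
Confirm numerically:
  x=-5.961: |R|=0.99565 <1
  x=-5.330: |R|=0.91957 <1
  x=-4.645: |R|=0.82276 <1
  x=-3.356: |R|=0.58402 <1
  x=-6.361: |R|=1.03856 >1
  x=-6.303: |R|=1.03257 >1
Stable set (-6.0000, 0).

z∈(-6.0000,0).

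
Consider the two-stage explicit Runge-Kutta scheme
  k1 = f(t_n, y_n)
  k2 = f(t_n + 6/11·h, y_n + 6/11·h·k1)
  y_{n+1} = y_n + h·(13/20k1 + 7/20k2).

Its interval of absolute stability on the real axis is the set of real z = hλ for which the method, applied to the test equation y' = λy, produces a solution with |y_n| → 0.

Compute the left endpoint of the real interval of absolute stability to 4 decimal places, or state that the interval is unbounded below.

left endpoint -5.2381.

With y'=λy (z=hλ):
  k1=λy_n ⇒ h·k1=z·y_n;  k2=λ(1+6/11z)y_n ⇒ h·k2=z(1+6/11z)y_n
  y_{n+1}/y_n = 1 + 13/20z + 7/20z(1+6/11z) = 1 + z + 21/110z²
  Hence R(z) = 1 + z + 21/110z².

Find x<0 with |R(x)|<1.
x=-0.39: |R|=0.6390
R=1: x+21/110x²=0 ⇒ x=−110/21=-5.2381; min R=1−1/(4·21/110)=-0.3095>−1
Confirm numerically:
  x=-5.065: |R|=0.83262 <1
  x=-4.180: |R|=0.15564 <1
  x=-3.159: |R|=0.25386 <1
  x=-2.593: |R|=0.30939 <1
  x=-5.806: |R|=1.62948 >1
  x=-5.551: |R|=1.33160 >1
  x=-5.339: |R|=1.10285 >1
Stable set (-5.2381, 0).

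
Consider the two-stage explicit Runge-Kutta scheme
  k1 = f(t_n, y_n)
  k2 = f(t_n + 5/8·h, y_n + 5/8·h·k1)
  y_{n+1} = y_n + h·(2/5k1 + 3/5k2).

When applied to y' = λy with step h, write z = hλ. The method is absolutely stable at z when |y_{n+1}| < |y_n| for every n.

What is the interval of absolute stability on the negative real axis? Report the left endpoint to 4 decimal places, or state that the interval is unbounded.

z∈(-2.6667,0).

With y'=λy (z=hλ):
  k1=λy_n ⇒ h·k1=z·y_n;  k2=λ(1+5/8z)y_n ⇒ h·k2=z(1+5/8z)y_n
  y_{n+1}/y_n = 1 + 2/5z + 3/5z(1+5/8z) = 1 + z + 3/8z²
  R(z) = 1 + z + 3/8z².

Need |R(x)|<1, x<0.
x=-0.63: |R|=0.5188
R=1: x+3/8x²=0 ⇒ x=−8/3=-2.6667; min R=1−1/(4·3/8)=0.3333>−1
Confirm numerically:
  x=-2.625: |R|=0.95898 <1
  x=-2.083: |R|=0.54408 <1
  x=-1.880: |R|=0.44540 <1
  x=-1.836: |R|=0.42809 <1
  x=-3.127: |R|=1.53980 >1
  x=-2.993: |R|=1.36627 >1
  x=-2.879: |R|=1.22924 >1
So |R|<1 on (-2.6667, 0).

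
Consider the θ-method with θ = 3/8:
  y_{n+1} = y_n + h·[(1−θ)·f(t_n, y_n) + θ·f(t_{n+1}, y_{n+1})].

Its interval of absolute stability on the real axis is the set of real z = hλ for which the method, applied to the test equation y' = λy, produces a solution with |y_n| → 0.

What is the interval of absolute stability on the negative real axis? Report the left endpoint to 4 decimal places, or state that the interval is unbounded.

On y'=λy, z=hλ:
  y_{n+1} = y_n + z·[5/8·y_n + 3/8·y_{n+1}] ⇒ (1 − 3/8z)y_{n+1} = (1 + 5/8z)y_n
  so R(z) = (1 + 5/8z)/(1 − 3/8z).

Boundary: |R(x)|=1, x<0.
x=-0.96: |R|=0.2941
R=−1: 1+5/8x = −1+3/8x ⇒ -1/4x=2 ⇒ x=2/(-1/4)=-8.0000
Confirm numerically:
  x=-6.966: |R|=0.92844 <1
  x=-6.835: |R|=0.91826 <1
  x=-4.265: |R|=0.64078 <1
  x=-8.521: |R|=1.03105 >1
  x=-8.308: |R|=1.01871 >1
So |R|<1 on (-8.0000, 0).

(-8.0000, 0).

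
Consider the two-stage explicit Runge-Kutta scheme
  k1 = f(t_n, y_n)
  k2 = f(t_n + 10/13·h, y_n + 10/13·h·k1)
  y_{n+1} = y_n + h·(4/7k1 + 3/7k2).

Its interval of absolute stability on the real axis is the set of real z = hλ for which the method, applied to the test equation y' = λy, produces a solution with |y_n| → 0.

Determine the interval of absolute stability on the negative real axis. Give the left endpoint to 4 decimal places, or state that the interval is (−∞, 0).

z∈(-3.0333,0).

Test eqn y'=λy, z=hλ:
  k1=λy_n ⇒ h·k1=z·y_n;  k2=λ(1+10/13z)y_n ⇒ h·k2=z(1+10/13z)y_n
  y_{n+1}/y_n = 1 + 4/7z + 3/7z(1+10/13z) = 1 + z + 30/91z²
  R(z) = 1 + z + 30/91z².

Boundary: |R(x)|=1, x<0.
x=-1.57: |R|=0.2426
R=1: x+30/91x²=0 ⇒ x=−91/30=-3.0333; min R=1−1/(4·30/91)=0.2417>−1
Confirm numerically:
  x=-2.993: |R|=0.96020 <1
  x=-2.886: |R|=0.85982 <1
  x=-1.986: |R|=0.31428 <1
  x=-1.600: |R|=0.24396 <1
  x=-3.561: |R|=1.61946 >1
  x=-3.269: |R|=1.25398 >1
Stable set (-3.0333, 0).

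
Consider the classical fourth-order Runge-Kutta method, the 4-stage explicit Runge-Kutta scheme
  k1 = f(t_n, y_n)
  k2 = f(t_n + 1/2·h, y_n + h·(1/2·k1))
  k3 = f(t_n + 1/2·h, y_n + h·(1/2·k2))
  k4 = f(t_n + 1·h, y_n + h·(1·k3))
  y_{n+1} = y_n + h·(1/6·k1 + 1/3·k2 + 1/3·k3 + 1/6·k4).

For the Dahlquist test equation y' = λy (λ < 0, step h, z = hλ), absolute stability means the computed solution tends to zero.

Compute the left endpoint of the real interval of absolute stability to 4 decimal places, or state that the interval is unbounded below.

z* = -2.7853.

With y'=λy (z=hλ):
  order 4, 4-stage ⇒ R(z)=1+z+z^2/2+z^3/6+z^4/24
  (e.g. R(-1.29)=0.29965, |R|=0.29965)

Find x<0 with |R(x)|<1.
x=-1.29: |R|=0.2997
|R(-2.62)|=0.7781 |R(-2.37)|=0.5343 |R(-1.09)|=0.3470
Bisect:
  x_lo=-3.1059 |R|=1.6012  x_hi=-0.2752 |R|=0.7594
  mid=-1.69056 |R|=0.27351 →hi
  mid=-2.39824 |R|=0.55695 →hi
  mid=-2.75207 |R|=0.95106 →hi
  mid=-2.92899 |R|=1.23917 →lo
  mid=-2.84053 |R|=1.08653 →lo
  mid=-2.79630 |R|=1.01673 →lo
  mid=-2.77419 |R|=0.98339 →hi
  mid=-2.78525 |R|=0.99993 →hi
  mid=-2.79077 |R|=1.00830 →lo
  mid=-2.78801 |R|=1.00410 →lo
  ...
  [-2.78542,-2.78525] ⇒ x*=-2.7853
Interval (-2.7853, 0).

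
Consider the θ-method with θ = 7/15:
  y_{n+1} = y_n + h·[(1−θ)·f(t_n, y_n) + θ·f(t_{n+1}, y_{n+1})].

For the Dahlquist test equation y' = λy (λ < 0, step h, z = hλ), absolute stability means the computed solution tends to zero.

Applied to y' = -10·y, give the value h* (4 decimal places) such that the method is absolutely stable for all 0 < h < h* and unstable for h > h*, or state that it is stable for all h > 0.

(-30.0000,0); λ=-10 ⇒ h* = (30)/10 = 3.0000.

On y'=λy, z=hλ:
  y_{n+1} = y_n + z·[8/15·y_n + 7/15·y_{n+1}] ⇒ (1 − 7/15z)y_{n+1} = (1 + 8/15z)y_n
  Hence R(z) = (1 + 8/15z)/(1 − 7/15z).

Solve |R(x)|<1 on ℝ⁻.
x=-1.33: |R|=0.1794
R=−1: 1+8/15x = −1+7/15x ⇒ -1/15x=2 ⇒ x=2/(-1/15)=-30.0000
Confirm numerically:
  x=-25.276: |R|=0.97539 <1
  x=-17.794: |R|=0.91254 <1
  x=-17.454: |R|=0.90854 <1
  x=-30.282: |R|=1.00124 >1
  x=-30.206: |R|=1.00091 >1
Interval (-30.0000, 0).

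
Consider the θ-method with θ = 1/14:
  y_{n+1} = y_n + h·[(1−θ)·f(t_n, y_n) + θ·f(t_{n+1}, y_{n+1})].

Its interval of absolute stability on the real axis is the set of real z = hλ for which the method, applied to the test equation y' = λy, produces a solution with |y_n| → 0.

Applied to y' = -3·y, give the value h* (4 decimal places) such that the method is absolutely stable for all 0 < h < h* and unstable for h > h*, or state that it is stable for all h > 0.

Test eqn y'=λy, z=hλ:
  y_{n+1} = y_n + z·[13/14·y_n + 1/14·y_{n+1}] ⇒ (1 − 1/14z)y_{n+1} = (1 + 13/14z)y_n
  Hence R(z) = (1 + 13/14z)/(1 − 1/14z).

Find x<0 with |R(x)|<1.
x=-0.58: |R|=0.4431
R=−1: 1+13/14x = −1+1/14x ⇒ -6/7x=2 ⇒ x=2/(-6/7)=-2.3333
Confirm numerically:
  x=-2.094: |R|=0.82155 <1
  x=-1.916: |R|=0.68535 <1
  x=-1.699: |R|=0.51513 <1
  x=-1.355: |R|=0.23543 <1
  x=-2.489: |R|=1.11329 >1
  x=-2.436: |R|=1.07496 >1
Interval (-2.3333, 0).

(-2.3333,0); λ=-3 ⇒ h* = (7/3)/3 = 0.7778.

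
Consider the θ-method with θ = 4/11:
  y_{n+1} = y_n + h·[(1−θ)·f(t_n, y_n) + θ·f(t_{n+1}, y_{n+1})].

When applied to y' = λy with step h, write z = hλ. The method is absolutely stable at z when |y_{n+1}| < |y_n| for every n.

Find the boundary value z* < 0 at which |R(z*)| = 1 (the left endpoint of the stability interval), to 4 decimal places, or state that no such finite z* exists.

With y'=λy (z=hλ):
  y_{n+1} = y_n + z·[7/11·y_n + 4/11·y_{n+1}] ⇒ (1 − 4/11z)y_{n+1} = (1 + 7/11z)y_n
  so R(z) = (1 + 7/11z)/(1 − 4/11z).

Solve |R(x)|<1 on ℝ⁻.
x=-0.81: |R|=0.3743
R=−1: 1+7/11x = −1+4/11x ⇒ -3/11x=2 ⇒ x=2/(-3/11)=-7.3333
Confirm numerically:
  x=-6.520: |R|=0.93420 <1
  x=-5.137: |R|=0.79114 <1
  x=-3.925: |R|=0.61704 <1
  x=-3.245: |R|=0.48853 <1
  x=-7.754: |R|=1.03004 >1
  x=-7.489: |R|=1.01140 >1
  x=-7.477: |R|=1.01054 >1
Stable set (-7.3333, 0).

z* = -7.3333.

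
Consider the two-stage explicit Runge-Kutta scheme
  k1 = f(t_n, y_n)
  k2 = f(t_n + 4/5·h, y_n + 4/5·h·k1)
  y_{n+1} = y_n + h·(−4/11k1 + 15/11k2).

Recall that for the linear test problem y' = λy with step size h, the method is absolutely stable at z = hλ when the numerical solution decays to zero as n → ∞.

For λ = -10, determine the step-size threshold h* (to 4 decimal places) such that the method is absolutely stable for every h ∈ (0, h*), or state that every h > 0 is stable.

(-0.9167,0); λ=-10 ⇒ h* = (11/12)/10 = 0.0917.

Test eqn y'=λy, z=hλ:
  k1=λy_n ⇒ h·k1=z·y_n;  k2=λ(1+4/5z)y_n ⇒ h·k2=z(1+4/5z)y_n
  y_{n+1}/y_n = 1 − 4/11z + 15/11z(1+4/5z) = 1 + z + 12/11z²
  ⇒ R(z) = 1 + z + 12/11z².

Boundary: |R(x)|=1, x<0.
x=-1.72: |R|=2.5073
R=1: x+12/11x²=0 ⇒ x=−11/12=-0.9167; min R=1−1/(4·12/11)=0.7708>−1
Confirm numerically:
  x=-0.781: |R|=0.88441 <1
  x=-0.727: |R|=0.84958 <1
  x=-0.639: |R|=0.80644 <1
  x=-0.600: |R|=0.79273 <1
  x=-1.499: |R|=1.95227 >1
  x=-1.428: |R|=1.79656 >1
  x=-1.178: |R|=1.33584 >1
Interval (-0.9167, 0).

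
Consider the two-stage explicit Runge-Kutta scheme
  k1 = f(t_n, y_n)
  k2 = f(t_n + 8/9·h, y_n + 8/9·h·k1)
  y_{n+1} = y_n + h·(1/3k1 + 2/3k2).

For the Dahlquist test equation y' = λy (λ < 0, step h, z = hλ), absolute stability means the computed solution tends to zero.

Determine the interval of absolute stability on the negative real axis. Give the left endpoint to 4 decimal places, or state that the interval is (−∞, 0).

z∈(-1.6875,0).

Test eqn y'=λy, z=hλ:
  k1=λy_n ⇒ h·k1=z·y_n;  k2=λ(1+8/9z)y_n ⇒ h·k2=z(1+8/9z)y_n
  y_{n+1}/y_n = 1 + 1/3z + 2/3z(1+8/9z) = 1 + z + 16/27z²
  R(z) = 1 + z + 16/27z².

Find x<0 with |R(x)|<1.
x=-1.7: |R|=1.0126
R=1: x+16/27x²=0 ⇒ x=−27/16=-1.6875; min R=1−1/(4·16/27)=0.5781>−1
Confirm numerically:
  x=-1.636: |R|=0.95007 <1
  x=-1.333: |R|=0.71997 <1
  x=-1.241: |R|=0.67164 <1
  x=-0.774: |R|=0.58101 <1
  x=-2.021: |R|=1.39941 >1
  x=-1.993: |R|=1.36081 >1
Interval (-1.6875, 0).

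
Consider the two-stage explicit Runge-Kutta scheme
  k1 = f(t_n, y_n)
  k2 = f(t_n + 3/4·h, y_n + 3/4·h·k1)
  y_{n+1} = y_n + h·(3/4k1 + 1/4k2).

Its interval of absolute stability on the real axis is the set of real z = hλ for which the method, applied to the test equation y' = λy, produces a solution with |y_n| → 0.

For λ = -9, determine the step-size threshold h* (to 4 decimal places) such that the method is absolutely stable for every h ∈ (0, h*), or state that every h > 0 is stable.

(-5.3333,0); λ=-9 ⇒ h* = (16/3)/9 = 0.5926.

With y'=λy (z=hλ):
  k1=λy_n ⇒ h·k1=z·y_n;  k2=λ(1+3/4z)y_n ⇒ h·k2=z(1+3/4z)y_n
  y_{n+1}/y_n = 1 + 3/4z + 1/4z(1+3/4z) = 1 + z + 3/16z²
  so R(z) = 1 + z + 3/16z².

Find x<0 with |R(x)|<1.
x=-1.03: |R|=0.1689
R=1: x+3/16x²=0 ⇒ x=−16/3=-5.3333; min R=1−1/(4·3/16)=-0.3333>−1
Confirm numerically:
  x=-4.155: |R|=0.08200 <1
  x=-3.776: |R|=0.10259 <1
  x=-3.144: |R|=0.29061 <1
  x=-2.348: |R|=0.31429 <1
  x=-5.699: |R|=1.39074 >1
  x=-5.563: |R|=1.23956 >1
  x=-5.518: |R|=1.19106 >1
Stable set (-5.3333, 0).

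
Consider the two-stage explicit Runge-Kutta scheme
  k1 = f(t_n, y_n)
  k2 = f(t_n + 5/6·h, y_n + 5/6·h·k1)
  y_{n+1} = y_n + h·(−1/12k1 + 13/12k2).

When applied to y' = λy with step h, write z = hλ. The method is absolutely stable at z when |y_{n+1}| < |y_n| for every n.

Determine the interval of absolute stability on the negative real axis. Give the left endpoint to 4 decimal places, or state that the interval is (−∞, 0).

z∈(-1.1077,0).

Set f=λy, z=hλ:
  k1=λy_n ⇒ h·k1=z·y_n;  k2=λ(1+5/6z)y_n ⇒ h·k2=z(1+5/6z)y_n
  y_{n+1}/y_n = 1 − 1/12z + 13/12z(1+5/6z) = 1 + z + 65/72z²
  ⇒ R(z) = 1 + z + 65/72z².

Boundary: |R(x)|=1, x<0.
x=-0.72: |R|=0.7480
R=1: x+65/72x²=0 ⇒ x=−72/65=-1.1077; min R=1−1/(4·65/72)=0.7231>−1
Confirm numerically:
  x=-1.075: |R|=0.96827 <1
  x=-0.738: |R|=0.75369 <1
  x=-0.583: |R|=0.72384 <1
  x=-1.595: |R|=1.70169 >1
  x=-1.374: |R|=1.33033 >1
  x=-1.248: |R|=1.15808 >1
Stable set (-1.1077, 0).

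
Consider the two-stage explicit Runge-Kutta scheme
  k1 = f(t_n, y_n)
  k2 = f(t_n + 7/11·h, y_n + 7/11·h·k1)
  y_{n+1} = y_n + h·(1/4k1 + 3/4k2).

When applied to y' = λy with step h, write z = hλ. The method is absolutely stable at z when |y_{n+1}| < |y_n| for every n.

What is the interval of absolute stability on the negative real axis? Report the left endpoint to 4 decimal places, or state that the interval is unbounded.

(-2.0952, 0).

On y'=λy, z=hλ:
  k1=λy_n ⇒ h·k1=z·y_n;  k2=λ(1+7/11z)y_n ⇒ h·k2=z(1+7/11z)y_n
  y_{n+1}/y_n = 1 + 1/4z + 3/4z(1+7/11z) = 1 + z + 21/44z²
  ⇒ R(z) = 1 + z + 21/44z².

Solve |R(x)|<1 on ℝ⁻.
x=-0.61: |R|=0.5676
R=1: x+21/44x²=0 ⇒ x=−44/21=-2.0952; min R=1−1/(4·21/44)=0.4762>−1
Confirm numerically:
  x=-1.700: |R|=0.67932 <1
  x=-1.662: |R|=0.65634 <1
  x=-1.422: |R|=0.54309 <1
  x=-1.222: |R|=0.49070 <1
  x=-2.359: |R|=1.29697 >1
  x=-2.285: |R|=1.20695 >1
  x=-2.160: |R|=1.06676 >1
So |R|<1 on (-2.0952, 0).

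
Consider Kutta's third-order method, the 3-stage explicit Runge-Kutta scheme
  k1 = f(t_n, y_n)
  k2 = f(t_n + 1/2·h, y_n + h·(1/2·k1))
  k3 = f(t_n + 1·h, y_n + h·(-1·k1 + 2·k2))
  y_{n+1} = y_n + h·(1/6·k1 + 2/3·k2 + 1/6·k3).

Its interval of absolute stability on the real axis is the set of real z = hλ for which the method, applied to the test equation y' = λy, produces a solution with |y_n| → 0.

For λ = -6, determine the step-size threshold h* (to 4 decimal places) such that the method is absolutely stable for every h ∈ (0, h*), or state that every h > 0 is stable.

On y'=λy, z=hλ:
  order 3, 3-stage ⇒ R(z)=1+z+z^2/2+z^3/6
  (e.g. R(-1.42)=0.11099, |R|=0.11099)

Need |R(x)|<1, x<0.
x=-1.42: |R|=0.1110
|R(-2.04)|=0.3741 |R(-1.58)|=0.0108 |R(-1.21)|=0.2268
Bisect:
  x_lo=-3.1245 |R|=2.3270  x_hi=-0.2136 |R|=0.8076
  mid=-1.66902 |R|=0.05109 →hi
  mid=-2.39674 |R|=0.81919 →hi
  mid=-2.76060 |R|=1.45654 →lo
  mid=-2.57867 |R|=1.11174 →lo
  mid=-2.48771 |R|=0.95931 →hi
  mid=-2.53319 |R|=1.03394 →lo
  mid=-2.51045 |R|=0.99623 →hi
  mid=-2.52182 |R|=1.01498 →lo
  mid=-2.51614 |R|=1.00558 →lo
  ...
  [-2.51276,-2.51258] ⇒ x*=-2.5127
Stable set (-2.5127, 0).

(-2.5127,0); λ=-6 ⇒ h* = 0.4188.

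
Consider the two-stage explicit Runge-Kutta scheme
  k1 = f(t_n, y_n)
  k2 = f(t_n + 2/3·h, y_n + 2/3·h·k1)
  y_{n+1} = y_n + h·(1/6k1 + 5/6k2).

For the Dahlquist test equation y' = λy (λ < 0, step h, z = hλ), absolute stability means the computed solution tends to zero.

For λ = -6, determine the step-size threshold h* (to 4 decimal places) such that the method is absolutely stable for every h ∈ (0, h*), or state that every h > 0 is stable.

Test eqn y'=λy, z=hλ:
  k1=λy_n ⇒ h·k1=z·y_n;  k2=λ(1+2/3z)y_n ⇒ h·k2=z(1+2/3z)y_n
  y_{n+1}/y_n = 1 + 1/6z + 5/6z(1+2/3z) = 1 + z + 5/9z²
  so R(z) = 1 + z + 5/9z².

Need |R(x)|<1, x<0.
x=-1.06: |R|=0.5642
R=1: x+5/9x²=0 ⇒ x=−9/5=-1.8000; min R=1−1/(4·5/9)=0.5500>−1
Confirm numerically:
  x=-1.388: |R|=0.68230 <1
  x=-1.342: |R|=0.65854 <1
  x=-1.010: |R|=0.55672 <1
  x=-2.370: |R|=1.75050 >1
  x=-1.966: |R|=1.18131 >1
  x=-1.917: |R|=1.12461 >1
So |R|<1 on (-1.8000, 0).

(-1.8000,0); λ=-6 ⇒ h* = (9/5)/6 = 0.3000.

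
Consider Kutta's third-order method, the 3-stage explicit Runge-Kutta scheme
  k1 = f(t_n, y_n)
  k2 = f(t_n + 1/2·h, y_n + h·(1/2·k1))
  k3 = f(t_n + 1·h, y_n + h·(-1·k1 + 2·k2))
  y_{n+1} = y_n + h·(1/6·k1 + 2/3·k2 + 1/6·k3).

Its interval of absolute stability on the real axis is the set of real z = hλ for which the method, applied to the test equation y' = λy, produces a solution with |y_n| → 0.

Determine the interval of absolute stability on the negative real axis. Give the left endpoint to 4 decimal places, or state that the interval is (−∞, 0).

On y'=λy, z=hλ:
  order 3, 3-stage ⇒ R(z)=1+z+z^2/2+z^3/6
  (e.g. R(-1.63)=-0.02334, |R|=0.02334)

Solve |R(x)|<1 on ℝ⁻.
x=-1.63: |R|=0.0233
|R(-2.41)|=0.8389 |R(-1.38)|=0.1342 |R(-1.05)|=0.3083
Bisect:
  x_lo=-3.3867 |R|=3.1260  x_hi=-0.2385 |R|=0.7877
  mid=-1.81260 |R|=0.16239 →hi
  mid=-2.59965 |R|=1.14871 →lo
  mid=-2.20612 |R|=0.56216 →hi
  mid=-2.40289 |R|=0.82828 →hi
  mid=-2.50127 |R|=0.98123 →hi
  mid=-2.55046 |R|=1.06310 →lo
  mid=-2.52587 |R|=1.02170 →lo
  mid=-2.51357 |R|=1.00135 →lo
  mid=-2.50742 |R|=0.99126 →hi
  mid=-2.51049 |R|=0.99630 →hi
  ...
  [-2.51280,-2.51261] ⇒ x*=-2.5127
So |R|<1 on (-2.5127, 0).

z∈(-2.5127,0).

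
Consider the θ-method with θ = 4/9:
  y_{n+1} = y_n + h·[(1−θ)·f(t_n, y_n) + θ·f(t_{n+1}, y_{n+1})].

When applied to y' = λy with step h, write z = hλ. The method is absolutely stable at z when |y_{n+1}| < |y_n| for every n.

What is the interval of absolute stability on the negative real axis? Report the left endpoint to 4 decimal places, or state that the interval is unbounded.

(-18.0000, 0).

On y'=λy, z=hλ:
  y_{n+1} = y_n + z·[5/9·y_n + 4/9·y_{n+1}] ⇒ (1 − 4/9z)y_{n+1} = (1 + 5/9z)y_n
  ⇒ R(z) = (1 + 5/9z)/(1 − 4/9z).

Solve |R(x)|<1 on ℝ⁻.
x=-1.08: |R|=0.2703
R=−1: 1+5/9x = −1+4/9x ⇒ -1/9x=2 ⇒ x=2/(-1/9)=-18.0000
Confirm numerically:
  x=-16.247: |R|=0.97631 <1
  x=-15.388: |R|=0.96298 <1
  x=-11.321: |R|=0.87696 <1
  x=-18.340: |R|=1.00413 >1
  x=-18.027: |R|=1.00033 >1
So |R|<1 on (-18.0000, 0).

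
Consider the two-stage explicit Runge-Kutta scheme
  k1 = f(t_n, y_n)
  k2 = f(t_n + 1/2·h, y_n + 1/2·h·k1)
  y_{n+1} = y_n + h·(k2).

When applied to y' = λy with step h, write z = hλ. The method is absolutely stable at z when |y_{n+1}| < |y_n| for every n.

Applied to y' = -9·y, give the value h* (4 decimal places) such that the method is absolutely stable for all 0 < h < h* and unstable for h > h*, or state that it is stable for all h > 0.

(-2.0000,0); λ=-9 ⇒ h* = (2)/9 = 0.2222.

Test eqn y'=λy, z=hλ:
  k1=λy_n ⇒ h·k1=z·y_n;  k2=λ(1+1/2z)y_n ⇒ h·k2=z(1+1/2z)y_n
  y_{n+1}/y_n = 1 + z(1+1/2z) = 1 + z + 1/2z²
  R(z) = 1 + z + 1/2z².

Boundary: |R(x)|=1, x<0.
x=-1.61: |R|=0.6861
R=1: x+1/2x²=0 ⇒ x=−2=-2.0000; min R=1−1/(4·1/2)=0.5000>−1
Confirm numerically:
  x=-1.181: |R|=0.51638 <1
  x=-1.028: |R|=0.50039 <1
  x=-1.021: |R|=0.50022 <1
  x=-1.000: |R|=0.50000 <1
  x=-2.501: |R|=1.62650 >1
  x=-2.183: |R|=1.19974 >1
Interval (-2.0000, 0).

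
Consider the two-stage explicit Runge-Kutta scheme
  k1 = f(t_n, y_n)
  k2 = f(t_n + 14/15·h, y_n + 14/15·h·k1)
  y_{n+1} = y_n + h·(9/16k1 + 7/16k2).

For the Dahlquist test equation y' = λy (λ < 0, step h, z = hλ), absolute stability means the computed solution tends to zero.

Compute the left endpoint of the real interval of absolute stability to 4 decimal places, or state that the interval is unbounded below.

Set f=λy, z=hλ:
  k1=λy_n ⇒ h·k1=z·y_n;  k2=λ(1+14/15z)y_n ⇒ h·k2=z(1+14/15z)y_n
  y_{n+1}/y_n = 1 + 9/16z + 7/16z(1+14/15z) = 1 + z + 49/120z²
  ⇒ R(z) = 1 + z + 49/120z².

Find x<0 with |R(x)|<1.
x=-1.39: |R|=0.3989
R=1: x+49/120x²=0 ⇒ x=−120/49=-2.4490; min R=1−1/(4·49/120)=0.3878>−1
Confirm numerically:
  x=-2.322: |R|=0.87960 <1
  x=-1.677: |R|=0.47137 <1
  x=-1.521: |R|=0.42366 <1
  x=-2.757: |R|=1.34676 >1
  x=-2.519: |R|=1.07202 >1
Interval (-2.4490, 0).

z* = -2.4490.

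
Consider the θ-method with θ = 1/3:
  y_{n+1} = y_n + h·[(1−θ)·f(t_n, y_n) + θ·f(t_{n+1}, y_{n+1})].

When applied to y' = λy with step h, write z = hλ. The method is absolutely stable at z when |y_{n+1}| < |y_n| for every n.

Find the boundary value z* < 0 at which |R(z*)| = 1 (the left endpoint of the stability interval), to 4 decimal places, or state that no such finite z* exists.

left endpoint -6.0000.

With y'=λy (z=hλ):
  y_{n+1} = y_n + z·[2/3·y_n + 1/3·y_{n+1}] ⇒ (1 − 1/3z)y_{n+1} = (1 + 2/3z)y_n
  Hence R(z) = (1 + 2/3z)/(1 − 1/3z).

Find x<0 with |R(x)|<1.
x=-1.55: |R|=0.0220
R=−1: 1+2/3x = −1+1/3x ⇒ -1/3x=2 ⇒ x=2/(-1/3)=-6.0000
Confirm numerically:
  x=-4.866: |R|=0.85584 <1
  x=-4.552: |R|=0.80826 <1
  x=-4.101: |R|=0.73257 <1
  x=-3.816: |R|=0.67958 <1
  x=-6.540: |R|=1.05660 >1
  x=-6.486: |R|=1.05123 >1
  x=-6.043: |R|=1.00476 >1
Interval (-6.0000, 0).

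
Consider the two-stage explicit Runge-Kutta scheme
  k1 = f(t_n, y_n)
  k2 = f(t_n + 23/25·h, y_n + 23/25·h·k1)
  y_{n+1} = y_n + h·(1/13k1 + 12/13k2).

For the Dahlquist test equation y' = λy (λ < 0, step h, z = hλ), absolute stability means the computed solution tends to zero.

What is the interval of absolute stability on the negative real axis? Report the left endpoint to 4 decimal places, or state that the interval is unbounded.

On y'=λy, z=hλ:
  k1=λy_n ⇒ h·k1=z·y_n;  k2=λ(1+23/25z)y_n ⇒ h·k2=z(1+23/25z)y_n
  y_{n+1}/y_n = 1 + 1/13z + 12/13z(1+23/25z) = 1 + z + 276/325z²
  Hence R(z) = 1 + z + 276/325z².

Boundary: |R(x)|=1, x<0.
x=-1.67: |R|=1.6984
R=1: x+276/325x²=0 ⇒ x=−325/276=-1.1775; min R=1−1/(4·276/325)=0.7056>−1
Confirm numerically:
  x=-0.679: |R|=0.71253 <1
  x=-0.668: |R|=0.71095 <1
  x=-0.506: |R|=0.71143 <1
  x=-1.456: |R|=1.34431 >1
  x=-1.430: |R|=1.30659 >1
  x=-1.349: |R|=1.19643 >1
Interval (-1.1775, 0).

(-1.1775, 0).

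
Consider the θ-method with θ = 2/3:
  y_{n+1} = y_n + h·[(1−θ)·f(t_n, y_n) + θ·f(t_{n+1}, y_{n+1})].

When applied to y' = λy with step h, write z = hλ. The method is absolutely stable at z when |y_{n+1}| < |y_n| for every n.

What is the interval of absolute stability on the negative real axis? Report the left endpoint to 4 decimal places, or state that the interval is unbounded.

(−∞, 0) — no finite endpoint.

With y'=λy (z=hλ):
  y_{n+1} = y_n + z·[1/3·y_n + 2/3·y_{n+1}] ⇒ (1 − 2/3z)y_{n+1} = (1 + 1/3z)y_n
  so R(z) = (1 + 1/3z)/(1 − 2/3z).

Solve |R(x)|<1 on ℝ⁻.
x=-1.51: |R|=0.2475
x=-2: |R|=0.1429
x=-10: |R|=0.3043
x=-100: |R|=0.4778
θ=2/3≥1/2 ⇒ |1+1/3x|<|1−2/3x| ∀x<0 ⇒ unbounded interval.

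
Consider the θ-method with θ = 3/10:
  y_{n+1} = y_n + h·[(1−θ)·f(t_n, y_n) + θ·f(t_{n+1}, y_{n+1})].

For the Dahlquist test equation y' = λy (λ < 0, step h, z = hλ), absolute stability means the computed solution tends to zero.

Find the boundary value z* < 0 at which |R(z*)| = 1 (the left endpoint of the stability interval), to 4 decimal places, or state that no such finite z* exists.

With y'=λy (z=hλ):
  y_{n+1} = y_n + z·[7/10·y_n + 3/10·y_{n+1}] ⇒ (1 − 3/10z)y_{n+1} = (1 + 7/10z)y_n
  Hence R(z) = (1 + 7/10z)/(1 − 3/10z).

Find x<0 with |R(x)|<1.
x=-1.22: |R|=0.1069
R=−1: 1+7/10x = −1+3/10x ⇒ -2/5x=2 ⇒ x=2/(-2/5)=-5.0000
Confirm numerically:
  x=-3.202: |R|=0.63317 <1
  x=-3.054: |R|=0.59378 <1
  x=-2.621: |R|=0.46728 <1
  x=-5.574: |R|=1.08592 >1
  x=-5.571: |R|=1.08550 >1
  x=-5.397: |R|=1.06063 >1
Interval (-5.0000, 0).

z* = -5.0000.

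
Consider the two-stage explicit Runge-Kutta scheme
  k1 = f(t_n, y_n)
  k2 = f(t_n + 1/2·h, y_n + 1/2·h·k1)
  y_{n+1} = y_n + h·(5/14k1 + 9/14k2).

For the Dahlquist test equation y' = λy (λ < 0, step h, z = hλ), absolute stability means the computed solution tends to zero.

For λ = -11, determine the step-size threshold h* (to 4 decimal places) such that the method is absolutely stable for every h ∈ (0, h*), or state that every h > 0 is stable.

(-3.1111,0); λ=-11 ⇒ h* = (28/9)/11 = 0.2828.

On y'=λy, z=hλ:
  k1=λy_n ⇒ h·k1=z·y_n;  k2=λ(1+1/2z)y_n ⇒ h·k2=z(1+1/2z)y_n
  y_{n+1}/y_n = 1 + 5/14z + 9/14z(1+1/2z) = 1 + z + 9/28z²
  R(z) = 1 + z + 9/28z².

Boundary: |R(x)|=1, x<0.
x=-1.74: |R|=0.2332
R=1: x+9/28x²=0 ⇒ x=−28/9=-3.1111; min R=1−1/(4·9/28)=0.2222>−1
Confirm numerically:
  x=-2.905: |R|=0.80754 <1
  x=-2.109: |R|=0.32068 <1
  x=-1.414: |R|=0.22866 <1
  x=-3.710: |R|=1.71418 >1
  x=-3.421: |R|=1.34076 >1
  x=-3.363: |R|=1.27228 >1
Stable set (-3.1111, 0).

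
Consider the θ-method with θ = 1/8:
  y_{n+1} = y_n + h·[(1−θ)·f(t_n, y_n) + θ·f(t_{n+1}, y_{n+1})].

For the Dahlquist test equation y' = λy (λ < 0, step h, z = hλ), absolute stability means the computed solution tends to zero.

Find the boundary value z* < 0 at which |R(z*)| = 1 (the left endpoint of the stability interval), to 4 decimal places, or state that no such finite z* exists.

left endpoint -2.6667.

On y'=λy, z=hλ:
  y_{n+1} = y_n + z·[7/8·y_n + 1/8·y_{n+1}] ⇒ (1 − 1/8z)y_{n+1} = (1 + 7/8z)y_n
  so R(z) = (1 + 7/8z)/(1 − 1/8z).

Need |R(x)|<1, x<0.
x=-1.7: |R|=0.4021
R=−1: 1+7/8x = −1+1/8x ⇒ -3/4x=2 ⇒ x=2/(-3/4)=-2.6667
Confirm numerically:
  x=-2.193: |R|=0.72118 <1
  x=-1.983: |R|=0.58910 <1
  x=-1.174: |R|=0.02376 <1
  x=-2.828: |R|=1.08940 >1
  x=-2.786: |R|=1.06638 >1
  x=-2.737: |R|=1.03930 >1
Stable set (-2.6667, 0).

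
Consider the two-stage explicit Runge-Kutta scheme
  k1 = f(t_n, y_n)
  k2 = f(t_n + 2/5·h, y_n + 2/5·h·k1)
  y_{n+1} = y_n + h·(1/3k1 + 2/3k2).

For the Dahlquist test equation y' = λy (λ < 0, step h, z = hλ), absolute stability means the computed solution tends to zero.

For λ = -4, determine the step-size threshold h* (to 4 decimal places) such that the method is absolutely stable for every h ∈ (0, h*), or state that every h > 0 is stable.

On y'=λy, z=hλ:
  k1=λy_n ⇒ h·k1=z·y_n;  k2=λ(1+2/5z)y_n ⇒ h·k2=z(1+2/5z)y_n
  y_{n+1}/y_n = 1 + 1/3z + 2/3z(1+2/5z) = 1 + z + 4/15z²
  R(z) = 1 + z + 4/15z².

Need |R(x)|<1, x<0.
x=-1.42: |R|=0.1177
R=1: x+4/15x²=0 ⇒ x=−15/4=-3.7500; min R=1−1/(4·4/15)=0.0625>−1
Confirm numerically:
  x=-2.141: |R|=0.08137 <1
  x=-1.811: |R|=0.06359 <1
  x=-1.590: |R|=0.08416 <1
  x=-3.909: |R|=1.16574 >1
  x=-3.820: |R|=1.07131 >1
So |R|<1 on (-3.7500, 0).

(-3.7500,0); λ=-4 ⇒ h* = (15/4)/4 = 0.9375.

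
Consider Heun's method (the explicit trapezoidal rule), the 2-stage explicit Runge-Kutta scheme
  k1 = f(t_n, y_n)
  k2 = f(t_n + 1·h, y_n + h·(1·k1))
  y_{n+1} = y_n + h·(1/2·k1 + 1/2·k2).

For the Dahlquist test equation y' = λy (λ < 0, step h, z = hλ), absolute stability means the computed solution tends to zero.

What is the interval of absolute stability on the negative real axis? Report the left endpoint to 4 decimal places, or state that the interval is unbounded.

Test eqn y'=λy, z=hλ:
  order 2, 2-stage ⇒ R(z)=1+z+z^2/2
  (e.g. R(-0.64)=0.56480, |R|=0.56480)

Find x<0 with |R(x)|<1.
x=-0.64: |R|=0.5648
|R(-2.25)|=1.2812 |R(-1.86)|=0.8698 |R(-1.73)|=0.7664
Bisect:
  x_lo=-2.7021 |R|=1.9485  x_hi=-0.0988 |R|=0.9060
  mid=-1.40045 |R|=0.58018 →hi
  mid=-2.05126 |R|=1.05258 →lo
  mid=-1.72586 |R|=0.76344 →hi
  mid=-1.88856 |R|=0.89477 →hi
  mid=-1.96991 |R|=0.97036 →hi
  mid=-2.01059 |R|=1.01064 →lo
  mid=-1.99025 |R|=0.99030 →hi
  mid=-2.00042 |R|=1.00042 →lo
  mid=-1.99533 |R|=0.99534 →hi
  mid=-1.99788 |R|=0.99788 →hi
  ...
  [-2.00010,-1.99994] ⇒ x*=-2.0000
Stable set (-2.0000, 0).

z∈(-2.0000,0).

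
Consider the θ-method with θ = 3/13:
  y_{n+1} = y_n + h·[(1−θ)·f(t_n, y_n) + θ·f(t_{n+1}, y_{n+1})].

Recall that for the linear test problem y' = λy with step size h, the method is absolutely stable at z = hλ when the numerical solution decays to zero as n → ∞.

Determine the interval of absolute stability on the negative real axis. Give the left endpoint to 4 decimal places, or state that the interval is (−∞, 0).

(-3.7143, 0).

With y'=λy (z=hλ):
  y_{n+1} = y_n + z·[10/13·y_n + 3/13·y_{n+1}] ⇒ (1 − 3/13z)y_{n+1} = (1 + 10/13z)y_n
  R(z) = (1 + 10/13z)/(1 − 3/13z).

Boundary: |R(x)|=1, x<0.
x=-0.52: |R|=0.5357
R=−1: 1+10/13x = −1+3/13x ⇒ -7/13x=2 ⇒ x=2/(-7/13)=-3.7143
Confirm numerically:
  x=-3.669: |R|=0.98680 <1
  x=-2.575: |R|=0.61520 <1
  x=-2.269: |R|=0.48922 <1
  x=-4.212: |R|=1.13590 >1
  x=-4.203: |R|=1.13359 >1
So |R|<1 on (-3.7143, 0).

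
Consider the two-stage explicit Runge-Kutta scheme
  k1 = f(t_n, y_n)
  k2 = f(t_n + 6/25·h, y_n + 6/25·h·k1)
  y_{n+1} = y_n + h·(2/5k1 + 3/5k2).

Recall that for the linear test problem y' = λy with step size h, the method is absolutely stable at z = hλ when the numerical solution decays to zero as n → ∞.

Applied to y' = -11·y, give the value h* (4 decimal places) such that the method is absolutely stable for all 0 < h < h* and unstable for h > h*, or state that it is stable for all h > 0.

Test eqn y'=λy, z=hλ:
  k1=λy_n ⇒ h·k1=z·y_n;  k2=λ(1+6/25z)y_n ⇒ h·k2=z(1+6/25z)y_n
  y_{n+1}/y_n = 1 + 2/5z + 3/5z(1+6/25z) = 1 + z + 18/125z²
  ⇒ R(z) = 1 + z + 18/125z².

Need |R(x)|<1, x<0.
x=-1.44: |R|=0.1414
R=1: x+18/125x²=0 ⇒ x=−125/18=-6.9444; min R=1−1/(4·18/125)=-0.7361>−1
Confirm numerically:
  x=-6.419: |R|=0.51431 <1
  x=-5.358: |R|=0.22402 <1
  x=-2.804: |R|=0.67181 <1
  x=-7.330: |R|=1.40696 >1
  x=-7.039: |R|=1.09584 >1
Interval (-6.9444, 0).

(-6.9444,0); λ=-11 ⇒ h* = (125/18)/11 = 0.6313.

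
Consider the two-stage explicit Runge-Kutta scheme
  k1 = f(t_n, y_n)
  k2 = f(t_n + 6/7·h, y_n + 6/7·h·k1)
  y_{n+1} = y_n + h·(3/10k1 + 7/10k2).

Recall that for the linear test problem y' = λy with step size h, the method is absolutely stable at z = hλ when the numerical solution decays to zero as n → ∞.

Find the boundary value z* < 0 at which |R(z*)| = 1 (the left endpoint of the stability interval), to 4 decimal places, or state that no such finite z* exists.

Set f=λy, z=hλ:
  k1=λy_n ⇒ h·k1=z·y_n;  k2=λ(1+6/7z)y_n ⇒ h·k2=z(1+6/7z)y_n
  y_{n+1}/y_n = 1 + 3/10z + 7/10z(1+6/7z) = 1 + z + 3/5z²
  Hence R(z) = 1 + z + 3/5z².

Need |R(x)|<1, x<0.
x=-1.72: |R|=1.0550
R=1: x+3/5x²=0 ⇒ x=−5/3=-1.6667; min R=1−1/(4·3/5)=0.5833>−1
Confirm numerically:
  x=-1.499: |R|=0.84920 <1
  x=-1.463: |R|=0.82122 <1
  x=-1.224: |R|=0.67491 <1
  x=-2.211: |R|=1.72211 >1
  x=-2.049: |R|=1.47004 >1
Stable set (-1.6667, 0).

z* = -1.6667.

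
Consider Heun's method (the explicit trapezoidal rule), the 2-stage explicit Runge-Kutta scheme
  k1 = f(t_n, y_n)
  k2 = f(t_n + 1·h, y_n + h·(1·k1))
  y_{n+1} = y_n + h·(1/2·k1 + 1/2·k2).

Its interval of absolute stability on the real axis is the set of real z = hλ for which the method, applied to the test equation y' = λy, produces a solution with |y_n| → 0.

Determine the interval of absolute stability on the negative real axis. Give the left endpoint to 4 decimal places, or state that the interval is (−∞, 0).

On y'=λy, z=hλ:
  order 2, 2-stage ⇒ R(z)=1+z+z^2/2
  (e.g. R(-0.35)=0.71125, |R|=0.71125)

Find x<0 with |R(x)|<1.
x=-0.35: |R|=0.7113
|R(-2.39)|=1.4661 |R(-0.96)|=0.5008 |R(-0.72)|=0.5392
Bisect:
  x_lo=-2.7348 |R|=2.0048  x_hi=-0.3158 |R|=0.7341
  mid=-1.52532 |R|=0.63798 →hi
  mid=-2.13008 |R|=1.13854 →lo
  mid=-1.82770 |R|=0.84254 →hi
  mid=-1.97889 |R|=0.97911 →hi
  mid=-2.05448 |R|=1.05596 →lo
  mid=-2.01668 |R|=1.01682 →lo
  mid=-1.99778 |R|=0.99779 →hi
  mid=-2.00723 |R|=1.00726 →lo
  ...
  [-2.00015,-2.00000] ⇒ x*=-2.0000
So |R|<1 on (-2.0000, 0).

(-2.0000, 0).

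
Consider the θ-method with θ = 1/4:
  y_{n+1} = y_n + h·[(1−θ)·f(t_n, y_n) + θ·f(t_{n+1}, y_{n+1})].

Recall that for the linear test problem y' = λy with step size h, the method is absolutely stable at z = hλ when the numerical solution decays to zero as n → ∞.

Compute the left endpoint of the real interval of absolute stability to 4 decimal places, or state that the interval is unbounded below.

left endpoint -4.0000.

On y'=λy, z=hλ:
  y_{n+1} = y_n + z·[3/4·y_n + 1/4·y_{n+1}] ⇒ (1 − 1/4z)y_{n+1} = (1 + 3/4z)y_n
  ⇒ R(z) = (1 + 3/4z)/(1 − 1/4z).

Need |R(x)|<1, x<0.
x=-1.63: |R|=0.1581
R=−1: 1+3/4x = −1+1/4x ⇒ -1/2x=2 ⇒ x=2/(-1/2)=-4.0000
Confirm numerically:
  x=-2.779: |R|=0.63977 <1
  x=-2.586: |R|=0.57060 <1
  x=-2.020: |R|=0.34219 <1
  x=-4.411: |R|=1.09773 >1
  x=-4.244: |R|=1.05919 >1
So |R|<1 on (-4.0000, 0).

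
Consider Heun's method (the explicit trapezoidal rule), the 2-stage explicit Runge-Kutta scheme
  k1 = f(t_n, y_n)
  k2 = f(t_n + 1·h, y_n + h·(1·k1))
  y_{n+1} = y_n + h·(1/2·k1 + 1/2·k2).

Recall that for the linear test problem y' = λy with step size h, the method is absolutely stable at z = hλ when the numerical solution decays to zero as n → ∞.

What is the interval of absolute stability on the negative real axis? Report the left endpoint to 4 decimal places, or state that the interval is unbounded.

On y'=λy, z=hλ:
  order 2, 2-stage ⇒ R(z)=1+z+z^2/2
  (e.g. R(-0.69)=0.54805, |R|=0.54805)

Find x<0 with |R(x)|<1.
x=-0.69: |R|=0.5481
|R(-2.33)|=1.3845 |R(-2.32)|=1.3712 |R(-1.7)|=0.7450
Bisect:
  x_lo=-2.3397 |R|=1.3974  x_hi=-0.3494 |R|=0.7117
  mid=-1.34455 |R|=0.55936 →hi
  mid=-1.84214 |R|=0.85460 →hi
  mid=-2.09093 |R|=1.09507 →lo
  mid=-1.96653 |R|=0.96709 →hi
  mid=-2.02873 |R|=1.02915 →lo
  mid=-1.99763 |R|=0.99764 →hi
  mid=-2.01318 |R|=1.01327 →lo
  mid=-2.00541 |R|=1.00542 →lo
  ...
  [-2.00006,-1.99994] ⇒ x*=-2.0000
So |R|<1 on (-2.0000, 0).

z∈(-2.0000,0).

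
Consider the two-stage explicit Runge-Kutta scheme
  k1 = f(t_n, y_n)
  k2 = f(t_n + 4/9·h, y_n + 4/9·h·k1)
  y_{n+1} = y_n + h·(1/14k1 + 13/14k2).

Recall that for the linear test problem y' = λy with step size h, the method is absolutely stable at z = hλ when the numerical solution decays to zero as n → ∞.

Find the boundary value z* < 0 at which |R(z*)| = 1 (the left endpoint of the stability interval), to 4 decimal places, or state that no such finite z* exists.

With y'=λy (z=hλ):
  k1=λy_n ⇒ h·k1=z·y_n;  k2=λ(1+4/9z)y_n ⇒ h·k2=z(1+4/9z)y_n
  y_{n+1}/y_n = 1 + 1/14z + 13/14z(1+4/9z) = 1 + z + 26/63z²
  so R(z) = 1 + z + 26/63z².

Find x<0 with |R(x)|<1.
x=-1.39: |R|=0.4074
R=1: x+26/63x²=0 ⇒ x=−63/26=-2.4231; min R=1−1/(4·26/63)=0.3942>−1
Confirm numerically:
  x=-1.723: |R|=0.50219 <1
  x=-1.562: |R|=0.44492 <1
  x=-1.288: |R|=0.39664 <1
  x=-2.547: |R|=1.13026 >1
  x=-2.525: |R|=1.10621 >1
So |R|<1 on (-2.4231, 0).

z* = -2.4231.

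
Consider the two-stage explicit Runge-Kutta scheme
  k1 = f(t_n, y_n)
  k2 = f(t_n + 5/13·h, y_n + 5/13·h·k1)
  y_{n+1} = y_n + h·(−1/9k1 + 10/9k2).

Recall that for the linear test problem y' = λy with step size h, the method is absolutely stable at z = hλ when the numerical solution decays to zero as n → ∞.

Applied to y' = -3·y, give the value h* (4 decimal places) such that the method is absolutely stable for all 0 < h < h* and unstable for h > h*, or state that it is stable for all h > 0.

(-2.3400,0); λ=-3 ⇒ h* = (117/50)/3 = 0.7800.

Set f=λy, z=hλ:
  k1=λy_n ⇒ h·k1=z·y_n;  k2=λ(1+5/13z)y_n ⇒ h·k2=z(1+5/13z)y_n
  y_{n+1}/y_n = 1 − 1/9z + 10/9z(1+5/13z) = 1 + z + 50/117z²
  so R(z) = 1 + z + 50/117z².

Boundary: |R(x)|=1, x<0.
x=-1.58: |R|=0.4868
R=1: x+50/117x²=0 ⇒ x=−117/50=-2.3400; min R=1−1/(4·50/117)=0.4150>−1
Confirm numerically:
  x=-2.119: |R|=0.79987 <1
  x=-2.031: |R|=0.73180 <1
  x=-1.643: |R|=0.51061 <1
  x=-1.029: |R|=0.42350 <1
  x=-2.920: |R|=1.72376 >1
  x=-2.898: |R|=1.69106 >1
Interval (-2.3400, 0).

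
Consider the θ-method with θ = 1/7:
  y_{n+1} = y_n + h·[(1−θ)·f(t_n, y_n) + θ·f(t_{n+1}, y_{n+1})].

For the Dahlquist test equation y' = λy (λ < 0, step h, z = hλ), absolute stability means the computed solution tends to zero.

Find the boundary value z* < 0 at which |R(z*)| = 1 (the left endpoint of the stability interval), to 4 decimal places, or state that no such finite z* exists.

On y'=λy, z=hλ:
  y_{n+1} = y_n + z·[6/7·y_n + 1/7·y_{n+1}] ⇒ (1 − 1/7z)y_{n+1} = (1 + 6/7z)y_n
  so R(z) = (1 + 6/7z)/(1 − 1/7z).

Boundary: |R(x)|=1, x<0.
x=-0.85: |R|=0.2420
R=−1: 1+6/7x = −1+1/7x ⇒ -5/7x=2 ⇒ x=2/(-5/7)=-2.8000
Confirm numerically:
  x=-2.584: |R|=0.88731 <1
  x=-2.570: |R|=0.87983 <1
  x=-1.850: |R|=0.46328 <1
  x=-3.336: |R|=1.25929 >1
  x=-3.196: |R|=1.19419 >1
So |R|<1 on (-2.8000, 0).

left endpoint -2.8000.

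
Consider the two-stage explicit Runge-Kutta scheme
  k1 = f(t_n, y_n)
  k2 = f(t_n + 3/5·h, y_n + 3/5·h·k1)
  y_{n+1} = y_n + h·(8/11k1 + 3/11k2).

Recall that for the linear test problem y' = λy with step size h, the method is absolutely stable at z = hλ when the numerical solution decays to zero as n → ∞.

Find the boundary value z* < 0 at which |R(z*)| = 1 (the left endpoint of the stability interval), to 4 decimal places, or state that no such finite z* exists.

left endpoint -6.1111.

Set f=λy, z=hλ:
  k1=λy_n ⇒ h·k1=z·y_n;  k2=λ(1+3/5z)y_n ⇒ h·k2=z(1+3/5z)y_n
  y_{n+1}/y_n = 1 + 8/11z + 3/11z(1+3/5z) = 1 + z + 9/55z²
  Hence R(z) = 1 + z + 9/55z².

Solve |R(x)|<1 on ℝ⁻.
x=-0.65: |R|=0.4191
R=1: x+9/55x²=0 ⇒ x=−55/9=-6.1111; min R=1−1/(4·9/55)=-0.5278>−1
Confirm numerically:
  x=-4.938: |R|=0.05208 <1
  x=-4.718: |R|=0.07553 <1
  x=-3.119: |R|=0.52712 <1
  x=-2.784: |R|=0.51571 <1
  x=-6.659: |R|=1.59701 >1
  x=-6.135: |R|=1.02398 >1
Interval (-6.1111, 0).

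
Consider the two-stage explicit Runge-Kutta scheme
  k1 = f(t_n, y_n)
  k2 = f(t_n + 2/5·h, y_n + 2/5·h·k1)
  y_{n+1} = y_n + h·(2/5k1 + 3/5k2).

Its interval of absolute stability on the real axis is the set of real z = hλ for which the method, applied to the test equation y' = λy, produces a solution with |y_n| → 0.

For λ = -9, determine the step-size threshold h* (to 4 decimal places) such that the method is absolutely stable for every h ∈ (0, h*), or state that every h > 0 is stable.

With y'=λy (z=hλ):
  k1=λy_n ⇒ h·k1=z·y_n;  k2=λ(1+2/5z)y_n ⇒ h·k2=z(1+2/5z)y_n
  y_{n+1}/y_n = 1 + 2/5z + 3/5z(1+2/5z) = 1 + z + 6/25z²
  so R(z) = 1 + z + 6/25z².

Need |R(x)|<1, x<0.
x=-1.62: |R|=0.0099
R=1: x+6/25x²=0 ⇒ x=−25/6=-4.1667; min R=1−1/(4·6/25)=-0.0417>−1
Confirm numerically:
  x=-4.061: |R|=0.89701 <1
  x=-2.618: |R|=0.02694 <1
  x=-2.363: |R|=0.02290 <1
  x=-1.917: |R|=0.03503 <1
  x=-4.719: |R|=1.62555 >1
  x=-4.664: |R|=1.55670 >1
  x=-4.414: |R|=1.26202 >1
So |R|<1 on (-4.1667, 0).

(-4.1667,0); λ=-9 ⇒ h* = (25/6)/9 = 0.4630.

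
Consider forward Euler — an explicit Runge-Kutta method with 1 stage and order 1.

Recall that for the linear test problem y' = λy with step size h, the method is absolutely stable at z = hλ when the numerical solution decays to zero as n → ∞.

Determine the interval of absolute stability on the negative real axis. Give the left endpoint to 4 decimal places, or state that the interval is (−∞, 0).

On y'=λy, z=hλ:
  order 1, 1-stage ⇒ R(z)=1+z
  (e.g. R(-0.35)=0.65000, |R|=0.65000)

Boundary: |R(x)|=1, x<0.
x=-0.35: |R|=0.6500
|R(-2.33)|=1.3300 |R(-1.62)|=0.6200 |R(-1.44)|=0.4400
Bisect:
  x_lo=-2.5204 |R|=1.5204  x_hi=-0.1487 |R|=0.8513
  mid=-1.33451 |R|=0.33451 →hi
  mid=-1.92744 |R|=0.92744 →hi
  mid=-2.22390 |R|=1.22390 →lo
  mid=-2.07567 |R|=1.07567 →lo
  mid=-2.00155 |R|=1.00155 →lo
  mid=-1.96449 |R|=0.96449 →hi
  mid=-1.98302 |R|=0.98302 →hi
  mid=-1.99229 |R|=0.99229 →hi
  mid=-1.99692 |R|=0.99692 →hi
  mid=-1.99924 |R|=0.99924 →hi
  ...
  [-2.00010,-1.99996] ⇒ x*=-2.0000
So |R|<1 on (-2.0000, 0).

z∈(-2.0000,0).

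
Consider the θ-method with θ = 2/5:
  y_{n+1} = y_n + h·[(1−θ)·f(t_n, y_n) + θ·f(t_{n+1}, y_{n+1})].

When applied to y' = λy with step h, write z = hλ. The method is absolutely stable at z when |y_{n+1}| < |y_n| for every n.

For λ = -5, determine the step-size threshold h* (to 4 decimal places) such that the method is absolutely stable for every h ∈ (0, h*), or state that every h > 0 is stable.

With y'=λy (z=hλ):
  y_{n+1} = y_n + z·[3/5·y_n + 2/5·y_{n+1}] ⇒ (1 − 2/5z)y_{n+1} = (1 + 3/5z)y_n
  Hence R(z) = (1 + 3/5z)/(1 − 2/5z).

Need |R(x)|<1, x<0.
x=-0.91: |R|=0.3328
R=−1: 1+3/5x = −1+2/5x ⇒ -1/5x=2 ⇒ x=2/(-1/5)=-10.0000
Confirm numerically:
  x=-9.779: |R|=0.99100 <1
  x=-7.558: |R|=0.87860 <1
  x=-5.656: |R|=0.73369 <1
  x=-4.431: |R|=0.59825 <1
  x=-10.573: |R|=1.02192 >1
  x=-10.166: |R|=1.00655 >1
Stable set (-10.0000, 0).

(-10.0000,0); λ=-5 ⇒ h* = (10)/5 = 2.0000.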